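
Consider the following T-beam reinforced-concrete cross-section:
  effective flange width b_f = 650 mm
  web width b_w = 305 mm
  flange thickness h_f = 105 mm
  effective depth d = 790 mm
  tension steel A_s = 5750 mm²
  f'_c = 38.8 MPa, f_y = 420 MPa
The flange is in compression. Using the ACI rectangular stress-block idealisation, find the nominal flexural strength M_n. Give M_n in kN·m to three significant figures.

Tension: T = A_s f_y = 5750 × 420 = 2415000 N.
Try a within the flange: a = T/(0.85 f'_c b_f) = 2415000/(0.85 × 38.8 × 650) = 112.66 mm.
a = 112.66 > h_f = 105 mm: the block extends into the web. Split into flange-overhang and web parts.
C_f = 0.85 f'_c (b_f − b_w) h_f = 0.85 × 38.8 × (650 − 305) × 105 = 1194701 N.
Remaining web compression depth: a_w = (T − C_f)/(0.85 f'_c b_w) = (2415000 − 1194701)/(0.85 × 38.8 × 305) = 121.32 mm.
M_n = C_f(d − h_f/2) + (T − C_f)(d − a_w/2) = 1194701 × (790 − 52.5) + 1220299 × (790 − 60.66) = 881.09 + 890.01 = 1771.10 × 10⁶ N·mm.
M_n = 1771.10 kN·m.

M_n ≈ 1770 kN·m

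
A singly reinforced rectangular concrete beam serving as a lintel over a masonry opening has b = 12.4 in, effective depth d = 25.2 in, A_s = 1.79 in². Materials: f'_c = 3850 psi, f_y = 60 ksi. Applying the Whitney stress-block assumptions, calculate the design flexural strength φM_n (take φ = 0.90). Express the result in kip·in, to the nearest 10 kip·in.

φM_n ≈ 2310 kip·in

T = A_s f_y = 1.79 × 60 = 107.4 kips.
a = T/(0.85 f'_c b) = 107.4/(0.85 × 3.85 × 12.4) = 2.647 in.
M_n = T(d − a/2) = 107.4 × (25.2 − 1.3235) = 2564.3 kip·in.
φM_n = 0.90 × 2564.3 = 2307.9 kip·in.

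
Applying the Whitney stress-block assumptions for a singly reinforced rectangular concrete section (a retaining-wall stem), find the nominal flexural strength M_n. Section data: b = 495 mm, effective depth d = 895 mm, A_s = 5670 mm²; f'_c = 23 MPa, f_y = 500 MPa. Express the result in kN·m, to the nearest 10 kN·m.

T = A_s f_y = 5670 × 500 = 2835000 N = 2835 kN.
From C = T: a = T/(0.85 f'_c b) = 2835000/(0.85 × 23 × 495) = 292.96 mm.
M_n = T(d − a/2) = 2835 kN × (895 − 146.48) mm = 2122.05 kN·m.

M_n ≈ 2120 kN·m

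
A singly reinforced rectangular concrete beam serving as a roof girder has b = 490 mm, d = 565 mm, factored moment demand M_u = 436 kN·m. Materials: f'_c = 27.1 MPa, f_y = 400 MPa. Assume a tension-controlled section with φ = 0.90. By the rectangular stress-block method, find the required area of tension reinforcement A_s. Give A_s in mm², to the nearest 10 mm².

A_s ≈ 2310 mm²

M_n = M_u/φ = 436/0.90 = 484.444 kN·m.
With M_n = 0.85 f'_c a b (d − a/2), solve the quadratic for a:
a = d − √(d² − 2M_n/(0.85 f'_c b)) = 565 − √(565² − 2 × 484.444×10⁶/(0.85 × 27.1 × 490)) = 81.90 mm.
A_s = 0.85 f'_c a b / f_y = 0.85 × 27.1 × 81.90 × 490 / 400 = 2311.0 mm².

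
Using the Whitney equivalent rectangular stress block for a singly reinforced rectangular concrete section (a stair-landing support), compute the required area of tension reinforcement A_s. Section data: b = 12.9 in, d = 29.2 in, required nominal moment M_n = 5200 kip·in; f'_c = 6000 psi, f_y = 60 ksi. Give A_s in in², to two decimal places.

A_s ≈ 3.12 in²

From M_n = 0.85 f'_c a b (d − a/2):
a = d − √(d² − 2M_n/(0.85 f'_c b)) = 29.2 − √(29.2² − 2 × 5200/(0.85 × 6 × 12.9)) = 2.845 in.
A_s = 0.85 f'_c a b / f_y = 0.85 × 6 × 2.845 × 12.9 / 60 = 3.120 in².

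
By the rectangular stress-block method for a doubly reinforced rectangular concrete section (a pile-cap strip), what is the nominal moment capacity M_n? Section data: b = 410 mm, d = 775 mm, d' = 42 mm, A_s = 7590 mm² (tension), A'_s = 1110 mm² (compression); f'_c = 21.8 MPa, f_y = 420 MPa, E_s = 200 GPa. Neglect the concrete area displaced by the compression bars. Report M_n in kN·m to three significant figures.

Assume both tension and compression steel yield.
Net tension couple steel: A_s − A'_s = 6480 mm².
a = (A_s − A'_s) f_y / (0.85 f'_c b) = 2721600/(0.85 × 21.8 × 410) = 358.23 mm.
c = a/β₁ = 358.23/0.85 = 421.45 mm; ε'_s = 0.003(c − d')/c = 0.0027 ≥ f_y/E_s = 0.0021, so compression steel does yield.
M_n = (A_s − A'_s) f_y (d − a/2) + A'_s f_y (d − d') = [2721600 × (775 − 179.115) + 466200 × (775 − 42)] × 10⁻⁶ = 1621.76 + 341.72 = 1963.48 kN·m.

M_n ≈ 1960 kN·m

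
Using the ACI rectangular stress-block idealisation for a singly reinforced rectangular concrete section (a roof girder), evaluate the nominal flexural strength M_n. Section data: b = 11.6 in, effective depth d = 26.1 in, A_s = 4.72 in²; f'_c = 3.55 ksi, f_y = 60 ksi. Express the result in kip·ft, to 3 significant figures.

T = A_s f_y = 4.72 × 60 = 283.2 kips.
a = T/(0.85 f'_c b) = 283.2/(0.85 × 3.55 × 11.6) = 8.091 in.
M_n = T(d − a/2) = 283.2 × (26.1 − 4.0455) = 6245.8 kip·in = 6245.8/12 = 520.48 kip·ft.

M_n ≈ 520 kip·ft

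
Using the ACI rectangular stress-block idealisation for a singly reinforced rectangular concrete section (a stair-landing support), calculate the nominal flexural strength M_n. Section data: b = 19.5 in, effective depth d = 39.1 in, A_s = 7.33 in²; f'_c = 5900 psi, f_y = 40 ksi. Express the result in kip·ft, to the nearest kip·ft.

T = A_s f_y = 7.33 × 40 = 293.2 kips.
a = T/(0.85 f'_c b) = 293.2/(0.85 × 5.9 × 19.5) = 2.998 in.
M_n = T(d − a/2) = 293.2 × (39.1 − 1.499) = 11024.6 kip·in = 11024.6/12 = 918.72 kip·ft.

M_n ≈ 919 kip·ft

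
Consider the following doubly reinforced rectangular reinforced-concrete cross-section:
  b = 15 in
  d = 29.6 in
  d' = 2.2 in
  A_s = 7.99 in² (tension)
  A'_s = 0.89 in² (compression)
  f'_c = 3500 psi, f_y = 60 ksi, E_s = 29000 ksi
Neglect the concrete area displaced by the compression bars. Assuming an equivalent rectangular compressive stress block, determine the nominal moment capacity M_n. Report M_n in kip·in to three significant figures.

Assume both steels yield.
a = (A_s − A'_s) f_y/(0.85 f'_c b) = (7.99 − 0.89) × 60/(0.85 × 3.5 × 15) = 9.546 in.
c = a/β₁ = 9.546/0.85 = 11.231 in; ε'_s = 0.003(c − d')/c = 0.0024 ≥ ε_y = 0.0021, so the compression steel yields.
M_n = (A_s − A'_s) f_y (d − a/2) + A'_s f_y (d − d') = 426 × (29.6 − 4.773) + 53.4 × (29.6 − 2.2) = 10576.3 + 1463.2 = 12039.5 kip·in.

M_n ≈ 12000 kip·in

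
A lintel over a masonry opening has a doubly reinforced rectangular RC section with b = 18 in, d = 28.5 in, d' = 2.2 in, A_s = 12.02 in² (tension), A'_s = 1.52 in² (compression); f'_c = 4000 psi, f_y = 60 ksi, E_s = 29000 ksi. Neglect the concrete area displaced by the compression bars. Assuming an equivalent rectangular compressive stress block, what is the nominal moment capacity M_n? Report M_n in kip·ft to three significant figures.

M_n ≈ 1430 kip·ft

Assume both steels yield.
a = (A_s − A'_s) f_y/(0.85 f'_c b) = (12.02 − 1.52) × 60/(0.85 × 4 × 18) = 10.294 in.
c = a/β₁ = 10.294/0.85 = 12.111 in; ε'_s = 0.003(c − d')/c = 0.0025 ≥ ε_y = 0.0021, so the compression steel yields.
M_n = (A_s − A'_s) f_y (d − a/2) + A'_s f_y (d − d') = 630 × (28.5 − 5.147) + 91.2 × (28.5 − 2.2) = 14712.4 + 2398.6 = 17111.0 kip·in = 17111.0/12 = 1425.92 kip·ft.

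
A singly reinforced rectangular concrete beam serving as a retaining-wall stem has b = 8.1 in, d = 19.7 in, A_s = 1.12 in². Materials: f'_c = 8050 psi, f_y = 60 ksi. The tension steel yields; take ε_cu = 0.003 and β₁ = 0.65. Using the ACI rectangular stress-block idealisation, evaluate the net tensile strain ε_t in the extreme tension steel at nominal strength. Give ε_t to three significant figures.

ε_t ≈ 0.0287

a = A_s f_y/(0.85 f'_c b) = 1.212 in.
β₁ = 0.65, so c = a/β₁ = 1.212/0.65 = 1.865 in.
From the linear strain diagram with ε_cu = 0.003: ε_t = 0.003 (d − c)/c = 0.003 × (19.7 − 1.865)/1.865 = 0.0287.
Since ε_t ≥ 0.005, the section is tension-controlled.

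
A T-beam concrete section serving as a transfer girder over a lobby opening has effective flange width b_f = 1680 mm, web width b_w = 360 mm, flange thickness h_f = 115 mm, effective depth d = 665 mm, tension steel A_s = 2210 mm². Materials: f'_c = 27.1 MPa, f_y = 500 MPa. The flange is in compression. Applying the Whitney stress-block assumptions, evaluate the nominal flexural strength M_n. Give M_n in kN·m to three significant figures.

M_n ≈ 719 kN·m

Tension: T = A_s f_y = 2210 × 500 = 1105000 N.
Try a within the flange: a = T/(0.85 f'_c b_f) = 1105000/(0.85 × 27.1 × 1680) = 28.55 mm.
Since a = 28.55 ≤ h_f = 115 mm, the stress block lies entirely in the flange; analyse as a rectangular beam of width b_f.
M_n = T(d − a/2) = 1105000 × (665 − 14.275) = 719.05 × 10⁶ N·mm.
M_n = 719.05 kN·m.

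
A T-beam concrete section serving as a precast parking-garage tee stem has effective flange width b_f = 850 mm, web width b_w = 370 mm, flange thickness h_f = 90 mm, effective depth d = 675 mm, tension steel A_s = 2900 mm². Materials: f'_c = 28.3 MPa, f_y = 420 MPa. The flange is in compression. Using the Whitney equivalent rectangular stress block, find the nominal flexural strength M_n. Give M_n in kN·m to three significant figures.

M_n ≈ 786 kN·m

Tension: T = A_s f_y = 2900 × 420 = 1218000 N.
Try a within the flange: a = T/(0.85 f'_c b_f) = 1218000/(0.85 × 28.3 × 850) = 59.57 mm.
Since a = 59.57 ≤ h_f = 90 mm, the stress block lies entirely in the flange; analyse as a rectangular beam of width b_f.
M_n = T(d − a/2) = 1218000 × (675 − 29.785) = 785.87 × 10⁶ N·mm.
M_n = 785.87 kN·m.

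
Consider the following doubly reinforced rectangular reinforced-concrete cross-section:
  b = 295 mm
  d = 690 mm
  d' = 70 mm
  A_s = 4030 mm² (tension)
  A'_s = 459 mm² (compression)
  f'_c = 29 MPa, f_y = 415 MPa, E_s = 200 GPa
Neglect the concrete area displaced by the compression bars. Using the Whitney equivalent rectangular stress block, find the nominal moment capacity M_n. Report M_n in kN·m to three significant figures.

Assume both tension and compression steel yield.
Net tension couple steel: A_s − A'_s = 3571 mm².
a = (A_s − A'_s) f_y / (0.85 f'_c b) = 1481965/(0.85 × 29 × 295) = 203.80 mm.
c = a/β₁ = 203.80/0.843 = 241.76 mm; ε'_s = 0.003(c − d')/c = 0.0021 ≥ f_y/E_s = 0.0021, so compression steel does yield.
M_n = (A_s − A'_s) f_y (d − a/2) + A'_s f_y (d − d') = [1481965 × (690 − 101.9) + 190485 × (690 − 70)] × 10⁻⁶ = 871.54 + 118.10 = 989.64 kN·m.

M_n ≈ 990 kN·m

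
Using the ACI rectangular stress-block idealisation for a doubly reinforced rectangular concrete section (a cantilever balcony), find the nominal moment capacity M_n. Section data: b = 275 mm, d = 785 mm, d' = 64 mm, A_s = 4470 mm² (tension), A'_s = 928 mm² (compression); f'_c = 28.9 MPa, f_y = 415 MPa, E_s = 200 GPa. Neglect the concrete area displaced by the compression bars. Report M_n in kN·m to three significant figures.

M_n ≈ 1270 kN·m

Assume both tension and compression steel yield.
Net tension couple steel: A_s − A'_s = 3542 mm².
a = (A_s − A'_s) f_y / (0.85 f'_c b) = 1469930/(0.85 × 28.9 × 275) = 217.59 mm.
c = a/β₁ = 217.59/0.844 = 257.81 mm; ε'_s = 0.003(c − d')/c = 0.0023 ≥ f_y/E_s = 0.0021, so compression steel does yield.
M_n = (A_s − A'_s) f_y (d − a/2) + A'_s f_y (d − d') = [1469930 × (785 − 108.795) + 385120 × (785 − 64)] × 10⁻⁶ = 993.97 + 277.67 = 1271.64 kN·m.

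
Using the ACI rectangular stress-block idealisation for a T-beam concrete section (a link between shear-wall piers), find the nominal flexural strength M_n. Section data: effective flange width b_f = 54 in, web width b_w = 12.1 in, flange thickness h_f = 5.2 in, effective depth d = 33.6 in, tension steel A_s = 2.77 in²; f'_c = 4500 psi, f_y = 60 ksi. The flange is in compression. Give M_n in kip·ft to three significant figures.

M_n ≈ 460 kip·ft

Tension: T = A_s f_y = 2.77 × 60 = 166.2 kips.
Try a within the flange: a = T/(0.85 f'_c b_f) = 166.2/(0.85 × 4.5 × 54) = 0.805 in.
Since a = 0.805 ≤ h_f = 5.2 in, the stress block lies entirely in the flange; analyse as a rectangular beam of width b_f.
M_n = T(d − a/2) = 166.2 × (33.6 − 0.4025) = 5517.4 kip·in.
M_n = 5517.4/12 = 459.78 kip·ft.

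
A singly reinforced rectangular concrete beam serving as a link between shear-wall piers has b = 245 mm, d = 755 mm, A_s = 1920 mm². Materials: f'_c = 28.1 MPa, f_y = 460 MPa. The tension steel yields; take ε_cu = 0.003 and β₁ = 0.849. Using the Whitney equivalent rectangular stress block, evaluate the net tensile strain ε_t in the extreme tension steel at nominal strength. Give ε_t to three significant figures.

a = A_s f_y/(0.85 f'_c b) = 150.93 mm.
β₁ = 0.849, so c = a/β₁ = 150.93/0.849 = 177.77 mm.
From the linear strain diagram with ε_cu = 0.003: ε_t = 0.003 (d − c)/c = 0.003 × (755 − 177.77)/177.77 = 0.00974.
Since ε_t ≥ 0.005, the section is tension-controlled.

ε_t ≈ 0.00974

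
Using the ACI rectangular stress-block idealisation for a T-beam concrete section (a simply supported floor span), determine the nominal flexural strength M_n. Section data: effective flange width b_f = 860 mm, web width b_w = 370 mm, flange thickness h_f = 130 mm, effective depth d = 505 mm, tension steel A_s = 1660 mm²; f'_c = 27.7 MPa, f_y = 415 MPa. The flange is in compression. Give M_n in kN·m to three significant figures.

M_n ≈ 336 kN·m

Tension: T = A_s f_y = 1660 × 415 = 688900 N.
Try a within the flange: a = T/(0.85 f'_c b_f) = 688900/(0.85 × 27.7 × 860) = 34.02 mm.
Since a = 34.02 ≤ h_f = 130 mm, the stress block lies entirely in the flange; analyse as a rectangular beam of width b_f.
M_n = T(d − a/2) = 688900 × (505 − 17.01) = 336.18 × 10⁶ N·mm.
M_n = 336.18 kN·m.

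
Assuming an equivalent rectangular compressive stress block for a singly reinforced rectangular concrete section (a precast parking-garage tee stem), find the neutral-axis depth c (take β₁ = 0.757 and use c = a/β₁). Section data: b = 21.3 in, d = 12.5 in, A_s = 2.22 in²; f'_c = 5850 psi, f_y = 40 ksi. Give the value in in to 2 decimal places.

c ≈ 1.11 in

T = A_s f_y = 2.22 × 40 = 88.8 kips.
a = T/(0.85 f'_c b) = 88.8/(0.85 × 5.85 × 21.3) = 0.8384 in.
With β₁ = 0.757, c = a/β₁ = 0.8384/0.757 = 1.11 in.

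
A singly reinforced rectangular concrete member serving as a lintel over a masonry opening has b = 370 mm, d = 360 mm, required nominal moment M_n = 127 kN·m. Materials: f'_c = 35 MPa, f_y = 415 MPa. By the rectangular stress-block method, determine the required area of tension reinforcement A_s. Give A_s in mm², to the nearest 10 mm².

A_s ≈ 890 mm²

With M_n = 0.85 f'_c a b (d − a/2), solve the quadratic for a:
a = d − √(d² − 2M_n/(0.85 f'_c b)) = 360 − √(360² − 2 × 127×10⁶/(0.85 × 35 × 370)) = 33.62 mm.
A_s = 0.85 f'_c a b / f_y = 0.85 × 35 × 33.62 × 370 / 415 = 891.7 mm².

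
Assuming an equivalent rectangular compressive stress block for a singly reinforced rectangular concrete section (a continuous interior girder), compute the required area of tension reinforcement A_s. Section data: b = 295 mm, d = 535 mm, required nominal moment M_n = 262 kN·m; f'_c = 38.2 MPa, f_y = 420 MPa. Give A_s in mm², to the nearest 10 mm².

A_s ≈ 1230 mm²

With M_n = 0.85 f'_c a b (d − a/2), solve the quadratic for a:
a = d − √(d² − 2M_n/(0.85 f'_c b)) = 535 − √(535² − 2 × 262×10⁶/(0.85 × 38.2 × 295)) = 53.83 mm.
A_s = 0.85 f'_c a b / f_y = 0.85 × 38.2 × 53.83 × 295 / 420 = 1227.7 mm².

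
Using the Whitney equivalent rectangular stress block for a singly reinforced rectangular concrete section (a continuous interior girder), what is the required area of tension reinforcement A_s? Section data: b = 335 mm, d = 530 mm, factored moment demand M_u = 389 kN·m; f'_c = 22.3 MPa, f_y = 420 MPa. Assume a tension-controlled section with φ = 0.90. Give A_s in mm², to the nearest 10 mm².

M_n = M_u/φ = 389/0.90 = 432.222 kN·m.
With M_n = 0.85 f'_c a b (d − a/2), solve the quadratic for a:
a = d − √(d² − 2M_n/(0.85 f'_c b)) = 530 − √(530² − 2 × 432.222×10⁶/(0.85 × 22.3 × 335)) = 149.52 mm.
A_s = 0.85 f'_c a b / f_y = 0.85 × 22.3 × 149.52 × 335 / 420 = 2260.6 mm².

A_s ≈ 2260 mm²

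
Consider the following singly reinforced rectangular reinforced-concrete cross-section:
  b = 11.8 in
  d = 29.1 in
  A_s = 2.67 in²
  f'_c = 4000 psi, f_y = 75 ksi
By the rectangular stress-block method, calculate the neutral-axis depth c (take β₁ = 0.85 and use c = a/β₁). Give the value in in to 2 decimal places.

T = A_s f_y = 2.67 × 75 = 200.25 kips.
a = T/(0.85 f'_c b) = 200.25/(0.85 × 4 × 11.8) = 4.9913 in.
With β₁ = 0.85, c = a/β₁ = 4.9913/0.85 = 5.87 in.

c ≈ 5.87 in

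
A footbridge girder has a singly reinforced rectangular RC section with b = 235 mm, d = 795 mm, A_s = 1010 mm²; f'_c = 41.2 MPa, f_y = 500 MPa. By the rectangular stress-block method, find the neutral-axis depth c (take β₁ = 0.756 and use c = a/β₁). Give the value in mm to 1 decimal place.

T = A_s f_y = 1010 × 500 = 505000 N = 505 kN.
Setting C = 0.85 f'_c a b equal to T: a = 505000/(0.85 × 41.2 × 235) = 61.363 mm.
With β₁ = 0.756, c = a/β₁ = 61.363/0.756 = 81.2 mm.

c ≈ 81.2 mm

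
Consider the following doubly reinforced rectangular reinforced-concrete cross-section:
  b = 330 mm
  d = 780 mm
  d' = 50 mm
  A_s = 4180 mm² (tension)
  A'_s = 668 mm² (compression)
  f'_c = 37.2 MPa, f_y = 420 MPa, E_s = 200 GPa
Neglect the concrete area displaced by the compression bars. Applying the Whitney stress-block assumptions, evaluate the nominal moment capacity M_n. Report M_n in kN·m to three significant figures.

Assume both tension and compression steel yield.
Net tension couple steel: A_s − A'_s = 3512 mm².
a = (A_s − A'_s) f_y / (0.85 f'_c b) = 1475040/(0.85 × 37.2 × 330) = 141.36 mm.
c = a/β₁ = 141.36/0.784 = 180.31 mm; ε'_s = 0.003(c − d')/c = 0.0022 ≥ f_y/E_s = 0.0021, so compression steel does yield.
M_n = (A_s − A'_s) f_y (d − a/2) + A'_s f_y (d − d') = [1475040 × (780 − 70.68) + 280560 × (780 − 50)] × 10⁻⁶ = 1046.28 + 204.81 = 1251.09 kN·m.

M_n ≈ 1250 kN·m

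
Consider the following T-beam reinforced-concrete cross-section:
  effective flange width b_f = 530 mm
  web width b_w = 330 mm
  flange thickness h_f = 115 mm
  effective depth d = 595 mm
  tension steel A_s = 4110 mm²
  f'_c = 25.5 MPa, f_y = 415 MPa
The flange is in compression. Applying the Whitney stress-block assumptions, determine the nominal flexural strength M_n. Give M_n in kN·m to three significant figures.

Tension: T = A_s f_y = 4110 × 415 = 1705650 N.
Try a within the flange: a = T/(0.85 f'_c b_f) = 1705650/(0.85 × 25.5 × 530) = 148.48 mm.
a = 148.48 > h_f = 115 mm: the block extends into the web. Split into flange-overhang and web parts.
C_f = 0.85 f'_c (b_f − b_w) h_f = 0.85 × 25.5 × (530 − 330) × 115 = 498525 N.
Remaining web compression depth: a_w = (T − C_f)/(0.85 f'_c b_w) = (1705650 − 498525)/(0.85 × 25.5 × 330) = 168.76 mm.
M_n = C_f(d − h_f/2) + (T − C_f)(d − a_w/2) = 498525 × (595 − 57.5) + 1207125 × (595 − 84.38) = 267.96 + 616.38 = 884.34 × 10⁶ N·mm.
M_n = 884.34 kN·m.

M_n ≈ 884 kN·m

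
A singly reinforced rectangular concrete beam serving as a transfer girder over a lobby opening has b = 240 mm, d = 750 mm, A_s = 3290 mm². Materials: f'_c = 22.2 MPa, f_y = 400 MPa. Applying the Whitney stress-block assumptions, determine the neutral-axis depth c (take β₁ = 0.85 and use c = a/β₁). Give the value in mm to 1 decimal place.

c ≈ 341.9 mm

T = A_s f_y = 3290 × 400 = 1316000 N = 1316 kN.
Setting C = 0.85 f'_c a b equal to T: a = 1316000/(0.85 × 22.2 × 240) = 290.585 mm.
With β₁ = 0.85, c = a/β₁ = 290.585/0.85 = 341.9 mm.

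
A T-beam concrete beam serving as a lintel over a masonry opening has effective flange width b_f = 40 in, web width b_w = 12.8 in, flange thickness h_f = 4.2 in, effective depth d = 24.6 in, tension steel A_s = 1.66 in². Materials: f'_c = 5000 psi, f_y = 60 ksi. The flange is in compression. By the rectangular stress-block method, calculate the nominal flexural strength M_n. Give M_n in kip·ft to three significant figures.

M_n ≈ 202 kip·ft

Tension: T = A_s f_y = 1.66 × 60 = 99.6 kips.
Try a within the flange: a = T/(0.85 f'_c b_f) = 99.6/(0.85 × 5 × 40) = 0.586 in.
Since a = 0.586 ≤ h_f = 4.2 in, the stress block lies entirely in the flange; analyse as a rectangular beam of width b_f.
M_n = T(d − a/2) = 99.6 × (24.6 − 0.293) = 2421.0 kip·in.
M_n = 2421.0/12 = 201.75 kip·ft.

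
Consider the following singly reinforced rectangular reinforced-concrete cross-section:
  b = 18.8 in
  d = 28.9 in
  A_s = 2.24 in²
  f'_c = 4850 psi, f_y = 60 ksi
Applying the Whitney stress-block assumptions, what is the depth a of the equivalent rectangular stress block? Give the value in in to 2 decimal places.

a ≈ 1.73 in

T = A_s f_y = 2.24 × 60 = 134.4 kips.
a = T/(0.85 f'_c b) = 134.4/(0.85 × 4.85 × 18.8) = 1.73 in.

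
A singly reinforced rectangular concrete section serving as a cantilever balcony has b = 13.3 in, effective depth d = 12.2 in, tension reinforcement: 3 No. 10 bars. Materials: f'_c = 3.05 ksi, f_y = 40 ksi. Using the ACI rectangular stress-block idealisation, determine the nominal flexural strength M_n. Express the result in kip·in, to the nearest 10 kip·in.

A_s = 3 × 1.27 = 3.81 in².
T = A_s f_y = 3.81 × 40 = 152.4 kips.
a = T/(0.85 f'_c b) = 152.4/(0.85 × 3.05 × 13.3) = 4.420 in.
M_n = T(d − a/2) = 152.4 × (12.2 − 2.21) = 1522.5 kip·in.

M_n ≈ 1520 kip·in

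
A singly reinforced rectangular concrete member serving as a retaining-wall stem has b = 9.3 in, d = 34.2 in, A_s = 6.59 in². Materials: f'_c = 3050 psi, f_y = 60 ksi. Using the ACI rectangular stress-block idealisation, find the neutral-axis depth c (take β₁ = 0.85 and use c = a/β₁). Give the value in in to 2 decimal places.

c ≈ 19.29 in

T = A_s f_y = 6.59 × 60 = 395.4 kips.
a = T/(0.85 f'_c b) = 395.4/(0.85 × 3.05 × 9.3) = 16.3997 in.
With β₁ = 0.85, c = a/β₁ = 16.3997/0.85 = 19.29 in.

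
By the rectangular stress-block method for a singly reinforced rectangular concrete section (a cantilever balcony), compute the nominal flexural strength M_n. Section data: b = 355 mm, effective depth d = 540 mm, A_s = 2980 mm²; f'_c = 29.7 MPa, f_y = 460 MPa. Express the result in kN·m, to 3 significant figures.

M_n ≈ 635 kN·m

T = A_s f_y = 2980 × 460 = 1370800 N = 1370.8 kN.
From C = T: a = T/(0.85 f'_c b) = 1370800/(0.85 × 29.7 × 355) = 152.96 mm.
M_n = T(d − a/2) = 1370.8 kN × (540 − 76.48) mm = 635.39 kN·m.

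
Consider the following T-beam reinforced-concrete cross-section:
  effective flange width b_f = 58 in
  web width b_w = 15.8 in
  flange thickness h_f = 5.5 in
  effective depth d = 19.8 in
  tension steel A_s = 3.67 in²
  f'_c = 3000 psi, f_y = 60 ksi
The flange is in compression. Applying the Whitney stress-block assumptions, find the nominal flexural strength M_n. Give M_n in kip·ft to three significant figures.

Tension: T = A_s f_y = 3.67 × 60 = 220.2 kips.
Try a within the flange: a = T/(0.85 f'_c b_f) = 220.2/(0.85 × 3 × 58) = 1.489 in.
Since a = 1.489 ≤ h_f = 5.5 in, the stress block lies entirely in the flange; analyse as a rectangular beam of width b_f.
M_n = T(d − a/2) = 220.2 × (19.8 − 0.7445) = 4196.0 kip·in.
M_n = 4196.0/12 = 349.67 kip·ft.

M_n ≈ 350 kip·ft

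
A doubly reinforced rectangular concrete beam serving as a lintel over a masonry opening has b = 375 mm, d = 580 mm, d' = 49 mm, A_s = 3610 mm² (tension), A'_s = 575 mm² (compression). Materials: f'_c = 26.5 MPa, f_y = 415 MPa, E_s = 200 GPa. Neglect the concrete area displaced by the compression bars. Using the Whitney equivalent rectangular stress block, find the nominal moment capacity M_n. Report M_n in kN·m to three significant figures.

M_n ≈ 763 kN·m

Assume both tension and compression steel yield.
Net tension couple steel: A_s − A'_s = 3035 mm².
a = (A_s − A'_s) f_y / (0.85 f'_c b) = 1259525/(0.85 × 26.5 × 375) = 149.11 mm.
c = a/β₁ = 149.11/0.85 = 175.42 mm; ε'_s = 0.003(c − d')/c = 0.0022 ≥ f_y/E_s = 0.0021, so compression steel does yield.
M_n = (A_s − A'_s) f_y (d − a/2) + A'_s f_y (d − d') = [1259525 × (580 − 74.555) + 238625 × (580 − 49)] × 10⁻⁶ = 636.62 + 126.71 = 763.33 kN·m.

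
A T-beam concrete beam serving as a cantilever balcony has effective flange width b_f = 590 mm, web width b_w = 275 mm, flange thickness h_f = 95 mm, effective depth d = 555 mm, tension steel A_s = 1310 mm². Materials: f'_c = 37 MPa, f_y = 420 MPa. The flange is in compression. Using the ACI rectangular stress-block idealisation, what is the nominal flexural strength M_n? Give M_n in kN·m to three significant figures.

Tension: T = A_s f_y = 1310 × 420 = 550200 N.
Try a within the flange: a = T/(0.85 f'_c b_f) = 550200/(0.85 × 37 × 590) = 29.65 mm.
Since a = 29.65 ≤ h_f = 95 mm, the stress block lies entirely in the flange; analyse as a rectangular beam of width b_f.
M_n = T(d − a/2) = 550200 × (555 − 14.825) = 297.20 × 10⁶ N·mm.
M_n = 297.20 kN·m.

M_n ≈ 297 kN·m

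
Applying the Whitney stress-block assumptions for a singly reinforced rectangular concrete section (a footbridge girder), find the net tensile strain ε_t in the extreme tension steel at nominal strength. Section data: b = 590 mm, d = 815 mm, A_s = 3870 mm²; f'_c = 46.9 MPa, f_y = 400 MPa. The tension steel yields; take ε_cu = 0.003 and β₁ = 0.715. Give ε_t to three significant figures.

ε_t ≈ 0.0236

a = A_s f_y/(0.85 f'_c b) = 65.82 mm.
β₁ = 0.715, so c = a/β₁ = 65.82/0.715 = 92.06 mm.
From the linear strain diagram with ε_cu = 0.003: ε_t = 0.003 (d − c)/c = 0.003 × (815 − 92.06)/92.06 = 0.0236.
Since ε_t ≥ 0.005, the section is tension-controlled.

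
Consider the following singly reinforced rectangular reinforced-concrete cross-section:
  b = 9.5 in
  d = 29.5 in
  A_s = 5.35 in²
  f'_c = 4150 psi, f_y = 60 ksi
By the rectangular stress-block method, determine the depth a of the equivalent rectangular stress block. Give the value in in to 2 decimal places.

T = A_s f_y = 5.35 × 60 = 321 kips.
a = T/(0.85 f'_c b) = 321/(0.85 × 4.15 × 9.5) = 9.58 in.

a ≈ 9.58 in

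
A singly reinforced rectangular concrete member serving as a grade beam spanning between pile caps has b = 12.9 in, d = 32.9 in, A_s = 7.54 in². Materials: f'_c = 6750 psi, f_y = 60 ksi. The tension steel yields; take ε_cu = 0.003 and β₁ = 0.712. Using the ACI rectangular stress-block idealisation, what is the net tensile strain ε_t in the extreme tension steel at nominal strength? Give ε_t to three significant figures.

a = A_s f_y/(0.85 f'_c b) = 6.112 in.
β₁ = 0.712, so c = a/β₁ = 6.112/0.712 = 8.584 in.
From the linear strain diagram with ε_cu = 0.003: ε_t = 0.003 (d − c)/c = 0.003 × (32.9 − 8.584)/8.584 = 0.00850.
Since ε_t ≥ 0.005, the section is tension-controlled.

ε_t ≈ 0.00850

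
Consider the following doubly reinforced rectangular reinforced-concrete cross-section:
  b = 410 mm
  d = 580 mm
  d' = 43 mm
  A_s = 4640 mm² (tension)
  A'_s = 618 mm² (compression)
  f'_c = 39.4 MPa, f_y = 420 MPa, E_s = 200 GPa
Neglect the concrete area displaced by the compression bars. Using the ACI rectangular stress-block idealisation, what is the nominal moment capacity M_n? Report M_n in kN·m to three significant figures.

M_n ≈ 1020 kN·m

Assume both tension and compression steel yield.
Net tension couple steel: A_s − A'_s = 4022 mm².
a = (A_s − A'_s) f_y / (0.85 f'_c b) = 1689240/(0.85 × 39.4 × 410) = 123.02 mm.
c = a/β₁ = 123.02/0.769 = 159.97 mm; ε'_s = 0.003(c − d')/c = 0.0022 ≥ f_y/E_s = 0.0021, so compression steel does yield.
M_n = (A_s − A'_s) f_y (d − a/2) + A'_s f_y (d − d') = [1689240 × (580 − 61.51) + 259560 × (580 − 43)] × 10⁻⁶ = 875.85 + 139.38 = 1015.23 kN·m.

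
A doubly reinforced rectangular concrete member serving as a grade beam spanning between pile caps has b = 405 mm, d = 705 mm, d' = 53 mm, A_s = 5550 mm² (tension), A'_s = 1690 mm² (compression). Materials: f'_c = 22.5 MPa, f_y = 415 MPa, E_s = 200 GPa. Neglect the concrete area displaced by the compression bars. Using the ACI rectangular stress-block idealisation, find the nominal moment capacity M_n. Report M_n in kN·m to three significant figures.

M_n ≈ 1420 kN·m

Assume both tension and compression steel yield.
Net tension couple steel: A_s − A'_s = 3860 mm².
a = (A_s − A'_s) f_y / (0.85 f'_c b) = 1601900/(0.85 × 22.5 × 405) = 206.81 mm.
c = a/β₁ = 206.81/0.85 = 243.31 mm; ε'_s = 0.003(c − d')/c = 0.0023 ≥ f_y/E_s = 0.0021, so compression steel does yield.
M_n = (A_s − A'_s) f_y (d − a/2) + A'_s f_y (d − d') = [1601900 × (705 − 103.405) + 701350 × (705 − 53)] × 10⁻⁶ = 963.70 + 457.28 = 1420.98 kN·m.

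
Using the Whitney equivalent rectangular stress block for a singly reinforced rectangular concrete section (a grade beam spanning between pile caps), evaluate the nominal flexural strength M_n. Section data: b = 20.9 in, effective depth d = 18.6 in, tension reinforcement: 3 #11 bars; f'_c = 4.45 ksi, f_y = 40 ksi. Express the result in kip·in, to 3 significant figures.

A_s = 3 × 1.56 = 4.68 in².
T = A_s f_y = 4.68 × 40 = 187.2 kips.
a = T/(0.85 f'_c b) = 187.2/(0.85 × 4.45 × 20.9) = 2.368 in.
M_n = T(d − a/2) = 187.2 × (18.6 − 1.184) = 3260.3 kip·in.

M_n ≈ 3260 kip·in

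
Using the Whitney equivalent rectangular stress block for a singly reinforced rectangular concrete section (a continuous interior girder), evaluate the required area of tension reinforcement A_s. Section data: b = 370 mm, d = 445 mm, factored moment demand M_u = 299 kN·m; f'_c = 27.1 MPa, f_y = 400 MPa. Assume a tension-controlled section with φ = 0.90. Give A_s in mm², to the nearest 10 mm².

A_s ≈ 2100 mm²

M_n = M_u/φ = 299/0.90 = 332.222 kN·m.
With M_n = 0.85 f'_c a b (d − a/2), solve the quadratic for a:
a = d − √(d² − 2M_n/(0.85 f'_c b)) = 445 − √(445² − 2 × 332.222×10⁶/(0.85 × 27.1 × 370)) = 98.50 mm.
A_s = 0.85 f'_c a b / f_y = 0.85 × 27.1 × 98.50 × 370 / 400 = 2098.8 mm².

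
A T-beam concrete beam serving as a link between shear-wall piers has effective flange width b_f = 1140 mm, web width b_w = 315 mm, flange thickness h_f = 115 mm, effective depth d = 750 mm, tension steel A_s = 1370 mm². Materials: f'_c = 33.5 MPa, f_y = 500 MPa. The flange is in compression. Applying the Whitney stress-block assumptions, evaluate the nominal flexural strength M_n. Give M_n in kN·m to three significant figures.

M_n ≈ 507 kN·m

Tension: T = A_s f_y = 1370 × 500 = 685000 N.
Try a within the flange: a = T/(0.85 f'_c b_f) = 685000/(0.85 × 33.5 × 1140) = 21.10 mm.
Since a = 21.10 ≤ h_f = 115 mm, the stress block lies entirely in the flange; analyse as a rectangular beam of width b_f.
M_n = T(d − a/2) = 685000 × (750 − 10.55) = 506.52 × 10⁶ N·mm.
M_n = 506.52 kN·m.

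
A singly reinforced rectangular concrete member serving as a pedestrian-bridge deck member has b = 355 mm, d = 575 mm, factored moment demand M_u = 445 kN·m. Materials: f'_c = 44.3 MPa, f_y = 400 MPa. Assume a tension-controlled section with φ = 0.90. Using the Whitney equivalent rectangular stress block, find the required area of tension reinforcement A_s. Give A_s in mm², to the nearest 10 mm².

M_n = M_u/φ = 445/0.90 = 494.444 kN·m.
With M_n = 0.85 f'_c a b (d − a/2), solve the quadratic for a:
a = d − √(d² − 2M_n/(0.85 f'_c b)) = 575 − √(575² − 2 × 494.444×10⁶/(0.85 × 44.3 × 355)) = 68.40 mm.
A_s = 0.85 f'_c a b / f_y = 0.85 × 44.3 × 68.40 × 355 / 400 = 2285.8 mm².

A_s ≈ 2290 mm²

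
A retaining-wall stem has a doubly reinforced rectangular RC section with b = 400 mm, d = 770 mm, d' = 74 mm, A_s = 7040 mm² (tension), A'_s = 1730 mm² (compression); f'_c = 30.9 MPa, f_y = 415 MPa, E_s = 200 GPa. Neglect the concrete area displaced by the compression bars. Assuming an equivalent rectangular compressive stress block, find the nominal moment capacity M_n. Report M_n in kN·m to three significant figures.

M_n ≈ 1970 kN·m

Assume both tension and compression steel yield.
Net tension couple steel: A_s − A'_s = 5310 mm².
a = (A_s − A'_s) f_y / (0.85 f'_c b) = 2203650/(0.85 × 30.9 × 400) = 209.75 mm.
c = a/β₁ = 209.75/0.829 = 253.02 mm; ε'_s = 0.003(c − d')/c = 0.0021 ≥ f_y/E_s = 0.0021, so compression steel does yield.
M_n = (A_s − A'_s) f_y (d − a/2) + A'_s f_y (d − d') = [2203650 × (770 − 104.875) + 717950 × (770 − 74)] × 10⁻⁶ = 1465.70 + 499.69 = 1965.39 kN·m.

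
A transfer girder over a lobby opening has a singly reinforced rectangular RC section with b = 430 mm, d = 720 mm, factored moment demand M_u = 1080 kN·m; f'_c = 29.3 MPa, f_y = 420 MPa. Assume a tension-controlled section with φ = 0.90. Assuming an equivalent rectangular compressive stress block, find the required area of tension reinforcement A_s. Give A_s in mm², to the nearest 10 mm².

A_s ≈ 4530 mm²

M_n = M_u/φ = 1080/0.90 = 1200 kN·m.
With M_n = 0.85 f'_c a b (d − a/2), solve the quadratic for a:
a = d − √(d² − 2M_n/(0.85 f'_c b)) = 720 − √(720² − 2 × 1200×10⁶/(0.85 × 29.3 × 430)) = 177.51 mm.
A_s = 0.85 f'_c a b / f_y = 0.85 × 29.3 × 177.51 × 430 / 420 = 4526.1 mm².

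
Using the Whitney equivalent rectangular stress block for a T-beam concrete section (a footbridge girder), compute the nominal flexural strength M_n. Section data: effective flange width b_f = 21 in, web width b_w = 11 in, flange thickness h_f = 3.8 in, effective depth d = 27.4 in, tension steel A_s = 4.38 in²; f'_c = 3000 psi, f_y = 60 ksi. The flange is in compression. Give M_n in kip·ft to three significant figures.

Tension: T = A_s f_y = 4.38 × 60 = 262.8 kips.
Try a within the flange: a = T/(0.85 f'_c b_f) = 262.8/(0.85 × 3 × 21) = 4.908 in.
a = 4.908 > h_f = 3.8 in: the block extends into the web. Split into flange-overhang and web parts.
C_f = 0.85 f'_c (b_f − b_w) h_f = 0.85 × 3 × (21 − 11) × 3.8 = 96.9 kips.
Remaining web compression depth: a_w = (T − C_f)/(0.85 f'_c b_w) = (262.8 − 96.9)/(0.85 × 3 × 11) = 5.914 in.
M_n = C_f(d − h_f/2) + (T − C_f)(d − a_w/2) = 96.9 × (27.4 − 1.9) + 165.9 × (27.4 − 2.957) = 2471.0 + 4055.1 = 6526.1 kip·in.
M_n = 6526.1/12 = 543.84 kip·ft.

M_n ≈ 544 kip·ft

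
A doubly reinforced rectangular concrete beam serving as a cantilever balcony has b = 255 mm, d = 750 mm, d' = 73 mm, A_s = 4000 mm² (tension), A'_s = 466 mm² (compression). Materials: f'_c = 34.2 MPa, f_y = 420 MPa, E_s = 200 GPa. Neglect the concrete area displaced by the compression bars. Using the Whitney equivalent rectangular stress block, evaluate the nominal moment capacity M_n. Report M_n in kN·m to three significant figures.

Assume both tension and compression steel yield.
Net tension couple steel: A_s − A'_s = 3534 mm².
a = (A_s − A'_s) f_y / (0.85 f'_c b) = 1484280/(0.85 × 34.2 × 255) = 200.23 mm.
c = a/β₁ = 200.23/0.806 = 248.42 mm; ε'_s = 0.003(c − d')/c = 0.0021 ≥ f_y/E_s = 0.0021, so compression steel does yield.
M_n = (A_s − A'_s) f_y (d − a/2) + A'_s f_y (d − d') = [1484280 × (750 − 100.115) + 195720 × (750 − 73)] × 10⁻⁶ = 964.61 + 132.50 = 1097.11 kN·m.

M_n ≈ 1100 kN·m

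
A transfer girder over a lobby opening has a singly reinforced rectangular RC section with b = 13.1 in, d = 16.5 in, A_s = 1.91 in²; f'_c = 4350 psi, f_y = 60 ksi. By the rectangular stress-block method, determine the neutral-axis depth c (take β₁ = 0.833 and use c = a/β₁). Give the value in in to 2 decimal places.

c ≈ 2.84 in

T = A_s f_y = 1.91 × 60 = 114.6 kips.
a = T/(0.85 f'_c b) = 114.6/(0.85 × 4.35 × 13.1) = 2.3659 in.
With β₁ = 0.833, c = a/β₁ = 2.3659/0.833 = 2.84 in.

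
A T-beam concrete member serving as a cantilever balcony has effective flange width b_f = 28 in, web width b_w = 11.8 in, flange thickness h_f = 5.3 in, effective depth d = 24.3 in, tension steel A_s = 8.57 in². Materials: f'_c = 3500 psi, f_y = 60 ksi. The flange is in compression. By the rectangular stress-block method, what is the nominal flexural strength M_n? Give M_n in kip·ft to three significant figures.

Tension: T = A_s f_y = 8.57 × 60 = 514.2 kips.
Try a within the flange: a = T/(0.85 f'_c b_f) = 514.2/(0.85 × 3.5 × 28) = 6.173 in.
a = 6.173 > h_f = 5.3 in: the block extends into the web. Split into flange-overhang and web parts.
C_f = 0.85 f'_c (b_f − b_w) h_f = 0.85 × 3.5 × (28 − 11.8) × 5.3 = 255.4 kips.
Remaining web compression depth: a_w = (T − C_f)/(0.85 f'_c b_w) = (514.2 − 255.4)/(0.85 × 3.5 × 11.8) = 7.372 in.
M_n = C_f(d − h_f/2) + (T − C_f)(d − a_w/2) = 255.4 × (24.3 − 2.65) + 258.8 × (24.3 − 3.686) = 5529.4 + 5334.9 = 10864.3 kip·in.
M_n = 10864.3/12 = 905.36 kip·ft.

M_n ≈ 905 kip·ft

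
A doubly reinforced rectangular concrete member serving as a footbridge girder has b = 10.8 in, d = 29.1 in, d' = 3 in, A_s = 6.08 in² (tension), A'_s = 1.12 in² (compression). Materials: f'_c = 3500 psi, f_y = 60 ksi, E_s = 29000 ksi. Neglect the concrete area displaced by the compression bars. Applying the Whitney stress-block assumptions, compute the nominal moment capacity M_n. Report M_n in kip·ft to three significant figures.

Assume both steels yield.
a = (A_s − A'_s) f_y/(0.85 f'_c b) = (6.08 − 1.12) × 60/(0.85 × 3.5 × 10.8) = 9.262 in.
c = a/β₁ = 9.262/0.85 = 10.896 in; ε'_s = 0.003(c − d')/c = 0.0022 ≥ ε_y = 0.0021, so the compression steel yields.
M_n = (A_s − A'_s) f_y (d − a/2) + A'_s f_y (d − d') = 297.6 × (29.1 − 4.631) + 67.2 × (29.1 − 3) = 7282.0 + 1753.9 = 9035.9 kip·in = 9035.9/12 = 752.99 kip·ft.

M_n ≈ 753 kip·ft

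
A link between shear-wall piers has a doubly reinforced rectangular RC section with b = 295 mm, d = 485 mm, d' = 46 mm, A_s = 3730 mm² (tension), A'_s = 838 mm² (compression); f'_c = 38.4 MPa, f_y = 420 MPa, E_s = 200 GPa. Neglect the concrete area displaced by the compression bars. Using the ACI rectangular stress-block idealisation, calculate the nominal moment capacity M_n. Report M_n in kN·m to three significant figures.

Assume both tension and compression steel yield.
Net tension couple steel: A_s − A'_s = 2892 mm².
a = (A_s − A'_s) f_y / (0.85 f'_c b) = 1214640/(0.85 × 38.4 × 295) = 126.15 mm.
c = a/β₁ = 126.15/0.776 = 162.56 mm; ε'_s = 0.003(c − d')/c = 0.0022 ≥ f_y/E_s = 0.0021, so compression steel does yield.
M_n = (A_s − A'_s) f_y (d − a/2) + A'_s f_y (d − d') = [1214640 × (485 − 63.075) + 351960 × (485 − 46)] × 10⁻⁶ = 512.49 + 154.51 = 667.00 kN·m.

M_n ≈ 667 kN·m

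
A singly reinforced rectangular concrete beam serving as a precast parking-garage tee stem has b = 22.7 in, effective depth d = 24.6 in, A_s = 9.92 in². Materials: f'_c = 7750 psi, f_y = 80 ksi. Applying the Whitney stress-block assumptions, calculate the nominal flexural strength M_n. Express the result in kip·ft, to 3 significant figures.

T = A_s f_y = 9.92 × 80 = 793.6 kips.
a = T/(0.85 f'_c b) = 793.6/(0.85 × 7.75 × 22.7) = 5.307 in.
M_n = T(d − a/2) = 793.6 × (24.6 − 2.6535) = 17416.7 kip·in = 17416.7/12 = 1451.39 kip·ft.

M_n ≈ 1450 kip·ft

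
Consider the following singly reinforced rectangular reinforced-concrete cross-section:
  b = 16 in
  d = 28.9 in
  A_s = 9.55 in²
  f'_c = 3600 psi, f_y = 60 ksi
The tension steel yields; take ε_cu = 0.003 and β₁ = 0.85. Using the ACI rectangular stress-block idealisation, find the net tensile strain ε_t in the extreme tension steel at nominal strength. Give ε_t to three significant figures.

ε_t ≈ 0.00330

a = A_s f_y/(0.85 f'_c b) = 11.703 in.
β₁ = 0.85, so c = a/β₁ = 11.703/0.85 = 13.768 in.
From the linear strain diagram with ε_cu = 0.003: ε_t = 0.003 (d − c)/c = 0.003 × (28.9 − 13.768)/13.768 = 0.00330.
ε_t < 0.004 — the section is over-reinforced for flexure under ACI limits.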